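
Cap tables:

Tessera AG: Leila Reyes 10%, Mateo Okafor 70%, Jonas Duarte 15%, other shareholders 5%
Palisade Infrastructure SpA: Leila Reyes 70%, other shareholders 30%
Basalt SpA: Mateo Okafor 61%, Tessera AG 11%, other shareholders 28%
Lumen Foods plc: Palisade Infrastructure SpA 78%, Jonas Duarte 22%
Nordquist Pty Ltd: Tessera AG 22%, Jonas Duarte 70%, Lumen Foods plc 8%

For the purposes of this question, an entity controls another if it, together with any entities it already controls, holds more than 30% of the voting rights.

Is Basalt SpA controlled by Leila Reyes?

No

Leila holds 70% of Palisade, so Leila controls Palisade.
Palisade holds 78% of Lumen, so Leila controls Lumen.
Neither Leila nor any entity Leila controls holds any voting interest in Basalt.
So Leila does not control Basalt.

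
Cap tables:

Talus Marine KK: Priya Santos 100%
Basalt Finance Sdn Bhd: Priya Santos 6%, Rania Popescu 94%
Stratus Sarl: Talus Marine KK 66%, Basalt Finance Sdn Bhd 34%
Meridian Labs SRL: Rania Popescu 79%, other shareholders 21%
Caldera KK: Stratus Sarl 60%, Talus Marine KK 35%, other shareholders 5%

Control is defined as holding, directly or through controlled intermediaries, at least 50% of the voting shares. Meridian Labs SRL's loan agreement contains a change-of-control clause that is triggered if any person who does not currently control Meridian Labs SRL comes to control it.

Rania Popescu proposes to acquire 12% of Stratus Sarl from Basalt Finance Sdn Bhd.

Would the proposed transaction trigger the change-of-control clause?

No

The purchase adds only to Rania's holdings (Basalt's stake shrinks), so Rania is the only person who could newly come to control Meridian.
Rania holds 79% of Meridian, so Rania controls Meridian.
So Rania already controls Meridian before the transaction.
After the purchase, Rania holds 12% of Stratus directly, and Basalt's stake falls to 22%.
Rania controlled Meridian already, so this is not a new person acquiring control; every other person's position is unchanged or reduced.
No new person acquires control, so the clause is not triggered.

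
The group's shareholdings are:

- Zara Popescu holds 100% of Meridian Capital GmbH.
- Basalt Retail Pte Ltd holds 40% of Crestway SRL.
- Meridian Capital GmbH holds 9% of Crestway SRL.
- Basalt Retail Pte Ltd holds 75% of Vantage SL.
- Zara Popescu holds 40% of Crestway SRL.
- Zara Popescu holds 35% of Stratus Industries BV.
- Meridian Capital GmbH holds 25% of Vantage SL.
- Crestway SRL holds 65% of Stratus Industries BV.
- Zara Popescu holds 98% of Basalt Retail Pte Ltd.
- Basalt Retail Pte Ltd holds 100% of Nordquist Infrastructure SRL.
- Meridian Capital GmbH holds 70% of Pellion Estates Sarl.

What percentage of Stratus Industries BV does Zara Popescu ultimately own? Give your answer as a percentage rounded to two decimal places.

Zara reaches Stratus along 4 paths.
Via Basalt → Crestway: 98% × 40% × 65% = 25.48%.
Via Crestway: 40% × 65% = 26%.
Via Meridian → Crestway: 100% × 9% × 65% = 5.85%.
Direct stake: 35% = 35%.
Total: 25.48% + 26% + 5.85% + 35% = 92.33%.

92.33%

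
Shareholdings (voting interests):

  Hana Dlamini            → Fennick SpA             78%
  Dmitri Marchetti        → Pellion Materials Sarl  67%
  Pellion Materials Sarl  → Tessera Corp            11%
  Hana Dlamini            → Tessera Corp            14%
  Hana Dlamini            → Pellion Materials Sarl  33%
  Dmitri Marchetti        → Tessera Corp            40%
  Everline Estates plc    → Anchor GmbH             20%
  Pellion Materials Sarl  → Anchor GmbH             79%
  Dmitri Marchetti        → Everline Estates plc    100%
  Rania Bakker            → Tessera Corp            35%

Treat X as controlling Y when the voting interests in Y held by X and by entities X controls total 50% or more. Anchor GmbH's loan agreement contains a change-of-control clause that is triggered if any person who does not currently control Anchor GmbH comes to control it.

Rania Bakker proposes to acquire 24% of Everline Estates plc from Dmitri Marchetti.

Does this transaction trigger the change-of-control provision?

The purchase adds only to Rania's holdings (Dmitri's stake shrinks), so Rania is the only person who could newly come to control Anchor.
Rania's largest direct stake is 35% in Tessera, which does not meet the threshold, so Rania controls no company.
Neither Rania nor any entity Rania controls holds any voting interest in Anchor.
So before the transaction, Rania does not control Anchor.
After the purchase, Rania holds 24% of Everline directly, and Dmitri's stake falls to 76%.
Rania's side now holds 24% of Everline, not ≥ 50%, so Rania still does not control Everline.
After the transaction, neither Rania nor any entity Rania controls holds a voting interest in Anchor, so Rania still does not control it.
No new person acquires control, so the clause is not triggered.

No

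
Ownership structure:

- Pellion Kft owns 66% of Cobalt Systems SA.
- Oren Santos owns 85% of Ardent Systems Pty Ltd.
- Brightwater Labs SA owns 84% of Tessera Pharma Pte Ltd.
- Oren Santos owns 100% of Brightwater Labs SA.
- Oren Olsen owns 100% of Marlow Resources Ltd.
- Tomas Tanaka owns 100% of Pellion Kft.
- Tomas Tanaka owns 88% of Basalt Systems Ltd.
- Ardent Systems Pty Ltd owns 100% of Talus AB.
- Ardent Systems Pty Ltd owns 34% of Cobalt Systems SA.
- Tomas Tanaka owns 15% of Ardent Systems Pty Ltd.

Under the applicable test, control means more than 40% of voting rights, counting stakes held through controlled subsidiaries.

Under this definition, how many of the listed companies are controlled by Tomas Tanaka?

Tomas holds 88% of Basalt, so Tomas controls Basalt.
Tomas holds 100% of Pellion, so Tomas controls Pellion.
Pellion holds 66% of Cobalt, so Tomas controls Cobalt.
No other company's threshold is met.
Tomas controls 3 companies.

3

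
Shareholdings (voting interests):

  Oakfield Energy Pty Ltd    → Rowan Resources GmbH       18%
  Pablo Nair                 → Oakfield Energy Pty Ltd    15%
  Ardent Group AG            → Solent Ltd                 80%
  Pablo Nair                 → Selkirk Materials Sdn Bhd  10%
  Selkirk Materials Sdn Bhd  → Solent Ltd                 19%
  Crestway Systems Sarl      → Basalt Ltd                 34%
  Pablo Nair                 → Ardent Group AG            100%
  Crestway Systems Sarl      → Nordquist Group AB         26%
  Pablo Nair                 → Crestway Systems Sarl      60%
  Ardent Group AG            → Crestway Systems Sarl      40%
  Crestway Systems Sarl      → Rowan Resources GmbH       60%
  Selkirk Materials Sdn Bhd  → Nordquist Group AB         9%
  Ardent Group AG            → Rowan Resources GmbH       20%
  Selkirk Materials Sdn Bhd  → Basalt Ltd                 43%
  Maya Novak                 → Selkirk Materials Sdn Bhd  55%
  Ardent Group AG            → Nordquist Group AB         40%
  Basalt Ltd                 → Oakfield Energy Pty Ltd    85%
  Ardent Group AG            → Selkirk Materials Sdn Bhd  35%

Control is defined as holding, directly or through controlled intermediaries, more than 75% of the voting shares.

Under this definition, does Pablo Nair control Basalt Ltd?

Pablo holds 100% of Ardent, so Pablo controls Ardent.
Pablo and Ardent together hold 60% + 40% = 100% of Crestway, so Pablo controls Crestway.
Ardent and Crestway together hold 20% + 60% = 80% of Rowan, so Pablo controls Rowan.
Ardent holds 80% of Solent, so Pablo controls Solent.
In Basalt, Pablo's side holds only 34%, not > 75%.
So Pablo does not control Basalt.

No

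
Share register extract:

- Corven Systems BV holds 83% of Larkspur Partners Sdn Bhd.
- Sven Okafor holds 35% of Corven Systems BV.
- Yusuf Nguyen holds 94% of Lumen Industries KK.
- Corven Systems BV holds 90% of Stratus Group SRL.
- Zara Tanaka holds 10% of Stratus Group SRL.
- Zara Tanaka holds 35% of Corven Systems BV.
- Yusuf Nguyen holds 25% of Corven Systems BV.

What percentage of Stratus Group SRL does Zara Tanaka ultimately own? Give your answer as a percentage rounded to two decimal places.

Zara reaches Stratus along 2 paths.
Direct stake: 10% = 10%.
Via Corven: 35% × 90% = 31.5%.
Total: 10% + 31.5% = 41.5%.
Rounded: 41.50%.

41.50%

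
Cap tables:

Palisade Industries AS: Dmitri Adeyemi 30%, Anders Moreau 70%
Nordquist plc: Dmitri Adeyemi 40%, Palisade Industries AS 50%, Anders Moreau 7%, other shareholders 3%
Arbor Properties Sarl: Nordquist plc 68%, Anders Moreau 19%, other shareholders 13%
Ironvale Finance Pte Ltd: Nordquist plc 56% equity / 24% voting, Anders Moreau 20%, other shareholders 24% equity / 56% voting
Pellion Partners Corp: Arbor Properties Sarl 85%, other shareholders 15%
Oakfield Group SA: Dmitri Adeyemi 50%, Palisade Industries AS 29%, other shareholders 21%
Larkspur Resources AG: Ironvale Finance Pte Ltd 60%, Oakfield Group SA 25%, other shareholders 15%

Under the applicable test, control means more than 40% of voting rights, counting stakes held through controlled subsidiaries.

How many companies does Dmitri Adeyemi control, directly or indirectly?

1

Dmitri holds 50% of Oakfield, so Dmitri controls Oakfield.
No other company's threshold is met.
Dmitri controls 1 company.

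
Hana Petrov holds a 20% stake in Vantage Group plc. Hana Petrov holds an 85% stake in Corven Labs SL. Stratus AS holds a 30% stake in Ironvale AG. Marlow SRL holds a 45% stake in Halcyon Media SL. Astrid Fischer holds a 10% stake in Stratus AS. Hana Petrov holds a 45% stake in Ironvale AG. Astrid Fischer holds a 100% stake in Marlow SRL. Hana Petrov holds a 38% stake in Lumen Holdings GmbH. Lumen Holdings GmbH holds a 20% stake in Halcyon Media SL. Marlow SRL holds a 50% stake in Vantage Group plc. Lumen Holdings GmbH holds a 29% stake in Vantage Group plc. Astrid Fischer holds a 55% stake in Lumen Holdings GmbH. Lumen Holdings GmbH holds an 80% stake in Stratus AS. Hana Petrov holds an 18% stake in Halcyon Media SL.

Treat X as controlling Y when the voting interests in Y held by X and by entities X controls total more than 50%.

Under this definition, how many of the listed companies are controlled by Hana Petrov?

1

Hana holds 85% of Corven, so Hana controls Corven.
No other company's threshold is met.
Hana controls 1 company.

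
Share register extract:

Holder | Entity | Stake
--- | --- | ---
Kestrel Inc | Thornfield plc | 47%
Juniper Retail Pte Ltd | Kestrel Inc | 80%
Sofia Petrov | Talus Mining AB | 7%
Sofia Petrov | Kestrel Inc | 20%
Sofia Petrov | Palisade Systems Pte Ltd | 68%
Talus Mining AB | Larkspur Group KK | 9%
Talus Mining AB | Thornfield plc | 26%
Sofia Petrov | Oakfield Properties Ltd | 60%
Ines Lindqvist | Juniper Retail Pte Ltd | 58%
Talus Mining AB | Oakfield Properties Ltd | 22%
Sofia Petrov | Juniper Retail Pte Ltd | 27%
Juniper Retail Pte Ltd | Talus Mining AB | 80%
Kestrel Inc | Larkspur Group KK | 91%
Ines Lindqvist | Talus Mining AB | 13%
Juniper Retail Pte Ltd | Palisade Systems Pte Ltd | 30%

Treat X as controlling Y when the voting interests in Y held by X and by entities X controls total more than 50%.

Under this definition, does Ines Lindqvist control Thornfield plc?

Yes

Ines holds 58% of Juniper, so Ines controls Juniper.
Juniper holds 80% of Kestrel, so Ines controls Kestrel.
Juniper and Ines together hold 80% + 13% = 93% of Talus, so Ines controls Talus.
Talus and Kestrel together hold 26% + 47% = 73% of Thornfield, so Ines controls Thornfield.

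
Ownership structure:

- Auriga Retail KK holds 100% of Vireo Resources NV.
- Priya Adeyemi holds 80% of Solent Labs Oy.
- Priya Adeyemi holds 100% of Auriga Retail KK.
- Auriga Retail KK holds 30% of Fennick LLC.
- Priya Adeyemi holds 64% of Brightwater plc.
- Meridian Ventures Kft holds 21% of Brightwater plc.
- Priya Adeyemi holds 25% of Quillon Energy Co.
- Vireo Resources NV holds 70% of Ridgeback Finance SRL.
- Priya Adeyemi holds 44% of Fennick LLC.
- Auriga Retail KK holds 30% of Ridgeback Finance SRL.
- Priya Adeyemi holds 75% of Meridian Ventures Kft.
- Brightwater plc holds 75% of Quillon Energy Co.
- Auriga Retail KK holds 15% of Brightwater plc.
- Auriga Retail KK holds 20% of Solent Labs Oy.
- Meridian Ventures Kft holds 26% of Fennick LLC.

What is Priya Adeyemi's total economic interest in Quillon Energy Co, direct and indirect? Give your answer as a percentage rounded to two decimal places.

96.06%

Priya reaches Quillon along 4 paths.
Via Meridian → Brightwater: 75% × 21% × 75% = 11.8125%.
Via Auriga → Brightwater: 100% × 15% × 75% = 11.25%.
Via Brightwater: 64% × 75% = 48%.
Direct stake: 25% = 25%.
Total: 11.8125% + 11.25% + 48% + 25% = 96.0625%.
Rounded: 96.06%.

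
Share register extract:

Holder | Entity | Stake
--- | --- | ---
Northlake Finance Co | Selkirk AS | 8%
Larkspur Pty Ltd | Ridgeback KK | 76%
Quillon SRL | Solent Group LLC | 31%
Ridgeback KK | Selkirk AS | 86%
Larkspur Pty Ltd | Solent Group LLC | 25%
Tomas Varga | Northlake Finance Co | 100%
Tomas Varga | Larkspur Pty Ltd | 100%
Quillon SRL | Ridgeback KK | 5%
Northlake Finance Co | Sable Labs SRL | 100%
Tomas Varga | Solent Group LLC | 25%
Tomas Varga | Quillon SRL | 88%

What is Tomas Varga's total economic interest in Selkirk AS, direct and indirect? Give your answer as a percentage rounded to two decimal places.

Tomas reaches Selkirk along 3 paths.
Via Larkspur → Ridgeback: 100% × 76% × 86% = 65.36%.
Via Quillon → Ridgeback: 88% × 5% × 86% = 3.784%.
Via Northlake: 100% × 8% = 8%.
Total: 65.36% + 3.784% + 8% = 77.144%.
Rounded: 77.14%.

77.14%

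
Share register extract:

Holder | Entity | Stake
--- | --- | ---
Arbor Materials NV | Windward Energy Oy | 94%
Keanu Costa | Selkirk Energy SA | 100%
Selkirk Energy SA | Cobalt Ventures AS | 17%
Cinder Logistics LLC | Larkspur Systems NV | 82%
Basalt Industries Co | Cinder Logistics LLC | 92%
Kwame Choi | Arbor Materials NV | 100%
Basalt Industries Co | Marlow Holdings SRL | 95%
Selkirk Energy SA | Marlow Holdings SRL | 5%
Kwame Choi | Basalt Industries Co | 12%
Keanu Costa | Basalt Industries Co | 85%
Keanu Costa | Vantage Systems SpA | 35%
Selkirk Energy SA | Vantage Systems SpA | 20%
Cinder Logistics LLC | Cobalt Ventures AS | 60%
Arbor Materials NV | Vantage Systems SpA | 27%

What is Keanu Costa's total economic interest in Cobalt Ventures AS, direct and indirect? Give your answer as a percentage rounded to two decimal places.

63.92%

Keanu reaches Cobalt along 2 paths.
Via Basalt → Cinder: 85% × 92% × 60% = 46.92%.
Via Selkirk: 100% × 17% = 17%.
Total: 46.92% + 17% = 63.92%.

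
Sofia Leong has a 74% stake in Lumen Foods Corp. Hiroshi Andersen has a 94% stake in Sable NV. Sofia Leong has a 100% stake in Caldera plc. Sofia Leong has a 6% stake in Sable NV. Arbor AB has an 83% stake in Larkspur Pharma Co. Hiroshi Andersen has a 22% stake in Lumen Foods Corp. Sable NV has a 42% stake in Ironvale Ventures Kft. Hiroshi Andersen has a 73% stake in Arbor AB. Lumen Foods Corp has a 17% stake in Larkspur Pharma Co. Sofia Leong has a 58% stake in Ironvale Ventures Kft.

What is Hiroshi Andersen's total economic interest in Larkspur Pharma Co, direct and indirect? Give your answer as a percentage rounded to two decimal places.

Hiroshi reaches Larkspur along 2 paths.
Via Arbor: 73% × 83% = 60.59%.
Via Lumen: 22% × 17% = 3.74%.
Total: 60.59% + 3.74% = 64.33%.

64.33%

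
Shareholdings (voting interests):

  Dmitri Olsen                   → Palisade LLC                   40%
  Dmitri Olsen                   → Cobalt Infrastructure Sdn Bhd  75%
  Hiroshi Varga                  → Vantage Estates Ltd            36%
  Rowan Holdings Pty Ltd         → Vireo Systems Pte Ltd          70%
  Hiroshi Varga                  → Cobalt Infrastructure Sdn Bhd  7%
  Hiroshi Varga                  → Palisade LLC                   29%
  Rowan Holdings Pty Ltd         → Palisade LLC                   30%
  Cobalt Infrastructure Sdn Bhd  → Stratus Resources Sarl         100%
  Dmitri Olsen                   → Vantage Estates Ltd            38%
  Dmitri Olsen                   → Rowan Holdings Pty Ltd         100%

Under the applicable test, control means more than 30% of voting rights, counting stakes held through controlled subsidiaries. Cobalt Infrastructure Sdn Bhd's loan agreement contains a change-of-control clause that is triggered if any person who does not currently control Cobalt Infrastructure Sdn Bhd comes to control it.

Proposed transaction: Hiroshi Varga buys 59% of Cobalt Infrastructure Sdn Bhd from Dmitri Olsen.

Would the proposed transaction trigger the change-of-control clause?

Yes

The purchase adds only to Hiroshi's holdings (Dmitri's stake shrinks), so Hiroshi is the only person who could newly come to control Cobalt.
Hiroshi holds 36% of Vantage, so Hiroshi controls Vantage.
In Cobalt, Hiroshi's side holds only 7%, not > 30%.
So before the transaction, Hiroshi does not control Cobalt.
After the purchase, Hiroshi's direct stake in Cobalt rises to 7% + 59% = 66%, and Dmitri's stake falls to 16%.
Hiroshi holds 66% of Cobalt, so Hiroshi controls Cobalt.
Hiroshi did not control Cobalt before and does after, so the clause is triggered.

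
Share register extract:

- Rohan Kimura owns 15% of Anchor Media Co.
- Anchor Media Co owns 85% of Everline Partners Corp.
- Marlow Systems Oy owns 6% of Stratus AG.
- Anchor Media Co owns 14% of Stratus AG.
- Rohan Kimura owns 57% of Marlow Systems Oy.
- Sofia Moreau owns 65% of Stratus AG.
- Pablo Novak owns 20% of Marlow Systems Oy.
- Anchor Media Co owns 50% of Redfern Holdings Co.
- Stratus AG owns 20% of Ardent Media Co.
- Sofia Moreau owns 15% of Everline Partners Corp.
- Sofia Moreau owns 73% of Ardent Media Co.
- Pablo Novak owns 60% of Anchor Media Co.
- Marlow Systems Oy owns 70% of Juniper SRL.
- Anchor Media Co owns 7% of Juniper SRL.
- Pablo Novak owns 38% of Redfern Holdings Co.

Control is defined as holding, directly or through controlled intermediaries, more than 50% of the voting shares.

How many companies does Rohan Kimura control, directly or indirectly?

2

Rohan holds 57% of Marlow, so Rohan controls Marlow.
Marlow holds 70% of Juniper, so Rohan controls Juniper.
No other company's threshold is met.
Rohan controls 2 companies.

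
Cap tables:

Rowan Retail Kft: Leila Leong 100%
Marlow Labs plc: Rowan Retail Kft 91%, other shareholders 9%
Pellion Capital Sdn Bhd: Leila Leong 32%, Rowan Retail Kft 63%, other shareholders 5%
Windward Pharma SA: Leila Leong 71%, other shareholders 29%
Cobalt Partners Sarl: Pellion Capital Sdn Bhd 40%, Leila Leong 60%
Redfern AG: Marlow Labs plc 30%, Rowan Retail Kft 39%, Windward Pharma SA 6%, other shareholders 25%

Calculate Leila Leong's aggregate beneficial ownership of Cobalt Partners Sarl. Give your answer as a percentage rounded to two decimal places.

98.00%

Leila reaches Cobalt along 3 paths.
Via Pellion: 32% × 40% = 12.8%.
Via Rowan → Pellion: 100% × 63% × 40% = 25.2%.
Direct stake: 60% = 60%.
Total: 12.8% + 25.2% + 60% = 98%.
Rounded: 98.00%.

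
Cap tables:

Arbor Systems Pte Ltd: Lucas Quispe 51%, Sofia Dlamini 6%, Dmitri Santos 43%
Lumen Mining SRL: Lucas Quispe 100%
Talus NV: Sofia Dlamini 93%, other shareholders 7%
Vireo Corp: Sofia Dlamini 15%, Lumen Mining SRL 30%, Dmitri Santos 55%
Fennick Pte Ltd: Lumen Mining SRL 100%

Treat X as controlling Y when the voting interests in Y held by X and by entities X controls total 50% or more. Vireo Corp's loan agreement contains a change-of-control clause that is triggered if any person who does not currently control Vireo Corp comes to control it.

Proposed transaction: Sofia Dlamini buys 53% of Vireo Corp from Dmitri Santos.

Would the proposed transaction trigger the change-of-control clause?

Yes

The purchase adds only to Sofia's holdings (Dmitri's stake shrinks), so Sofia is the only person who could newly come to control Vireo.
Sofia holds 93% of Talus, so Sofia controls Talus.
In Vireo, Sofia's side holds only 15%, not ≥ 50%.
So before the transaction, Sofia does not control Vireo.
After the purchase, Sofia's direct stake in Vireo rises to 15% + 53% = 68%, and Dmitri's stake falls to 2%.
Sofia holds 68% of Vireo, so Sofia controls Vireo.
Sofia did not control Vireo before and does after, so the clause is triggered.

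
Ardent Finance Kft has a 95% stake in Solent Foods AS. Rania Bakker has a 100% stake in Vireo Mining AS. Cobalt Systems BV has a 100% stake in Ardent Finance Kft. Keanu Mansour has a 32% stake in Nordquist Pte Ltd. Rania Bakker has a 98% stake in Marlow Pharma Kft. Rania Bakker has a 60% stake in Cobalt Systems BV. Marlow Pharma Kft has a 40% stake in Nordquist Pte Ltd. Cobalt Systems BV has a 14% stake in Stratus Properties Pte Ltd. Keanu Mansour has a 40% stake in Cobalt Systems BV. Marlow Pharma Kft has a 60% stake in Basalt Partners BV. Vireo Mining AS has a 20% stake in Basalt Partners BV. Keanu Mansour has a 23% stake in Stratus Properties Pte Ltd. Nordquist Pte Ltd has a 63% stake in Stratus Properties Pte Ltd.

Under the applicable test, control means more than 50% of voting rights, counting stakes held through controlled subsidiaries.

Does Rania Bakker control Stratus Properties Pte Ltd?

No

Rania holds 60% of Cobalt, so Rania controls Cobalt.
Rania holds 98% of Marlow, so Rania controls Marlow.
Rania holds 100% of Vireo, so Rania controls Vireo.
Marlow and Vireo together hold 60% + 20% = 80% of Basalt, so Rania controls Basalt.
Cobalt holds 100% of Ardent, so Rania controls Ardent.
Ardent holds 95% of Solent, so Rania controls Solent.
In Stratus, Rania's side holds only 14%, not > 50%.
So Rania does not control Stratus.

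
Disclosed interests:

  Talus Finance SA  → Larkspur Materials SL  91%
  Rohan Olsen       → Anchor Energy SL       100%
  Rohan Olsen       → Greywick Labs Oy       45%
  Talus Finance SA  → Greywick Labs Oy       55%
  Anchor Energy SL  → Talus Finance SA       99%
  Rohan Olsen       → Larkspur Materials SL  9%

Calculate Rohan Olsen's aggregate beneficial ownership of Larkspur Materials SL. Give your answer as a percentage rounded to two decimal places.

Rohan reaches Larkspur along 2 paths.
Direct stake: 9% = 9%.
Via Anchor → Talus: 100% × 99% × 91% = 90.09%.
Total: 9% + 90.09% = 99.09%.

99.09%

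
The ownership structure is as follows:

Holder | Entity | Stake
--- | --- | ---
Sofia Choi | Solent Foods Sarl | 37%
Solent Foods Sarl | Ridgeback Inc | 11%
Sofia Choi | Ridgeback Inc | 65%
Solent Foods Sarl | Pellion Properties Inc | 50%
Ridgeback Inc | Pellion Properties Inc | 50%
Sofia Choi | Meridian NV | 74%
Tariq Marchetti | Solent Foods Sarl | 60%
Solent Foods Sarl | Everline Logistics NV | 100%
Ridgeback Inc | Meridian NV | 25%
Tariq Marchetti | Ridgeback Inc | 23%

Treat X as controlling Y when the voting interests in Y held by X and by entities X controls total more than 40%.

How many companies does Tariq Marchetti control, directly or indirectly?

Tariq holds 60% of Solent, so Tariq controls Solent.
Solent holds 100% of Everline, so Tariq controls Everline.
Solent holds 50% of Pellion, so Tariq controls Pellion.
No other company's threshold is met.
Tariq controls 3 companies.

3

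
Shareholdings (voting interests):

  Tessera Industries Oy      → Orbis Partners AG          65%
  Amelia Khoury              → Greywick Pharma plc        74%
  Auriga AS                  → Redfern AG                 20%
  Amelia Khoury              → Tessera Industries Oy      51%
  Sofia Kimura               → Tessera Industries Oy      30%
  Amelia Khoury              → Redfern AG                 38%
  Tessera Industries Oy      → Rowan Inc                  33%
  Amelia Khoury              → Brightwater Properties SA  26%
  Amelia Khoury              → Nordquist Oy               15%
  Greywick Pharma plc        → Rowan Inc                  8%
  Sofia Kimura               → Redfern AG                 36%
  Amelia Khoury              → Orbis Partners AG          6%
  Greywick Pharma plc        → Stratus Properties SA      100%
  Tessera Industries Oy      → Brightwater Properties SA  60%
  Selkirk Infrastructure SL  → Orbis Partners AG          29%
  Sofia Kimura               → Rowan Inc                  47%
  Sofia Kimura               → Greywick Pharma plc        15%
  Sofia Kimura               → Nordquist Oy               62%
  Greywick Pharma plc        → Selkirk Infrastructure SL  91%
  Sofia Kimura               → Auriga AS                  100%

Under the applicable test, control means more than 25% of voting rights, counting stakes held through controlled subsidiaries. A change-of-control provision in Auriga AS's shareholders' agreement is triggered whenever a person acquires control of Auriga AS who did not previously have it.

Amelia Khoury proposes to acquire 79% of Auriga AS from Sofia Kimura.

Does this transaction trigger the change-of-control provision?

Yes

The purchase adds only to Amelia's holdings (Sofia's stake shrinks), so Amelia is the only person who could newly come to control Auriga.
Amelia holds 51% of Tessera, so Amelia controls Tessera.
Amelia holds 74% of Greywick, so Amelia controls Greywick.
Greywick holds 91% of Selkirk, so Amelia controls Selkirk.
Amelia holds 38% of Redfern, so Amelia controls Redfern.
Tessera and Amelia together hold 60% + 26% = 86% of Brightwater, so Amelia controls Brightwater.
Greywick holds 100% of Stratus, so Amelia controls Stratus.
Greywick and Tessera together hold 8% + 33% = 41% of Rowan, so Amelia controls Rowan.
Tessera and Selkirk and Amelia together hold 65% + 29% + 6% = 100% of Orbis, so Amelia controls Orbis.
Neither Amelia nor any entity Amelia controls holds any voting interest in Auriga.
So before the transaction, Amelia does not control Auriga.
After the purchase, Amelia holds 79% of Auriga directly, and Sofia's stake falls to 21%.
Amelia holds 79% of Auriga, so Amelia controls Auriga.
Amelia did not control Auriga before and does after, so the clause is triggered.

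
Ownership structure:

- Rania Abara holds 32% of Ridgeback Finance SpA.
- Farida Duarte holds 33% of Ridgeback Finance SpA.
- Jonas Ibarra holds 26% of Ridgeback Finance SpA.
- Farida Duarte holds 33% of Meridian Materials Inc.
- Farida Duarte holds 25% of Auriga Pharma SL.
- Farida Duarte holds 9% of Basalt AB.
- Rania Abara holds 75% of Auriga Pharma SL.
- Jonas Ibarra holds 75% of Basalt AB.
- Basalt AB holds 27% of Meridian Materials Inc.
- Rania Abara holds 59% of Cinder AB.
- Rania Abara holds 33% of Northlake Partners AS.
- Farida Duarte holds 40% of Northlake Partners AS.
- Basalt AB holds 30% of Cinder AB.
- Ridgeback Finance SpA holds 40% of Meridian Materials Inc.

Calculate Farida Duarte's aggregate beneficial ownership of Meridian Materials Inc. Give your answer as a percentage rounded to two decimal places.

48.63%

Farida reaches Meridian along 3 paths.
Via Basalt: 9% × 27% = 2.43%.
Direct stake: 33% = 33%.
Via Ridgeback: 33% × 40% = 13.2%.
Total: 2.43% + 33% + 13.2% = 48.63%.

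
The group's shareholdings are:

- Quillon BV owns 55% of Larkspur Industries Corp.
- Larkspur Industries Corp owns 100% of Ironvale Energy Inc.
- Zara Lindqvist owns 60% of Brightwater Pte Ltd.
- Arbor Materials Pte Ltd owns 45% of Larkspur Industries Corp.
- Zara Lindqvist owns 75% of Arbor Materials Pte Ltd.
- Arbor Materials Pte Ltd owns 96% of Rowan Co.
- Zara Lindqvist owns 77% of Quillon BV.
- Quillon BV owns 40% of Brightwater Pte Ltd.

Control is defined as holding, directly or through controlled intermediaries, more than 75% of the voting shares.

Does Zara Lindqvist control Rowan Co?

Zara holds 77% of Quillon, so Zara controls Quillon.
Quillon and Zara together hold 40% + 60% = 100% of Brightwater, so Zara controls Brightwater.
Neither Zara nor any entity Zara controls holds any voting interest in Rowan.
So Zara does not control Rowan.

No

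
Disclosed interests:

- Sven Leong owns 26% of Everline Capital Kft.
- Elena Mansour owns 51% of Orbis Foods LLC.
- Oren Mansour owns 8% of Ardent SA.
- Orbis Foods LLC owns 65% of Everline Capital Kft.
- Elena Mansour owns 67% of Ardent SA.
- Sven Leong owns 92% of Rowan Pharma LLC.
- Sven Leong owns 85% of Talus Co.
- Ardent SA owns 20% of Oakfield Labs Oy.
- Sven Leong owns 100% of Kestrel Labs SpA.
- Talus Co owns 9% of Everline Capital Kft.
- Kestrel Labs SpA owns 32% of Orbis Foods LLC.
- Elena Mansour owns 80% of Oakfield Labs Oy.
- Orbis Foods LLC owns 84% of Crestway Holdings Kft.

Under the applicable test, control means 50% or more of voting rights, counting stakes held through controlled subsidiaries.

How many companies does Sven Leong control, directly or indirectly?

3

Sven holds 100% of Kestrel, so Sven controls Kestrel.
Sven holds 85% of Talus, so Sven controls Talus.
Sven holds 92% of Rowan, so Sven controls Rowan.
No other company's threshold is met.
Sven controls 3 companies.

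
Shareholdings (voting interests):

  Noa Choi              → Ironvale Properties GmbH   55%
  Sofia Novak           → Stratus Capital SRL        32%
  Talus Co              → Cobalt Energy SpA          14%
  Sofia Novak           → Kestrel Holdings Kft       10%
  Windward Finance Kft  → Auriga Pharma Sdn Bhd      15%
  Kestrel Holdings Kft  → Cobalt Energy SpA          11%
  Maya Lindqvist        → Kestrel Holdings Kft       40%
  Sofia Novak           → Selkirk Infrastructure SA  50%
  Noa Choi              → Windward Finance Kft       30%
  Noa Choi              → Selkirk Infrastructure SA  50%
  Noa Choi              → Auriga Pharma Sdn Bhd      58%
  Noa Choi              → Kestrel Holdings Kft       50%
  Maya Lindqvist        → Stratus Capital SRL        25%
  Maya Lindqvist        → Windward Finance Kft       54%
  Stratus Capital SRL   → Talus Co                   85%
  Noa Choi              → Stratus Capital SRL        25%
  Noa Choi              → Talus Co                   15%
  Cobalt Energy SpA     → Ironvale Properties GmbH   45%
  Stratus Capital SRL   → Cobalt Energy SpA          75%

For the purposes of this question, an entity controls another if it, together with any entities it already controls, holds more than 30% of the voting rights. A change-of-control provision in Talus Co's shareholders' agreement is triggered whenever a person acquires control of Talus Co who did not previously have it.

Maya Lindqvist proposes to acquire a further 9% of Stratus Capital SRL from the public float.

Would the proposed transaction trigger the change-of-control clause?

Yes

The purchase changes only Maya's holdings, so Maya is the only person who could newly come to control Talus.
Maya holds 54% of Windward, so Maya controls Windward.
Maya holds 40% of Kestrel, so Maya controls Kestrel.
Neither Maya nor any entity Maya controls holds any voting interest in Talus.
So before the transaction, Maya does not control Talus.
After the purchase, Maya's direct stake in Stratus rises to 25% + 9% = 34%.
Maya holds 34% of Stratus, so Maya controls Stratus.
Stratus holds 85% of Talus, so Maya controls Talus.
Maya did not control Talus before and does after, so the clause is triggered.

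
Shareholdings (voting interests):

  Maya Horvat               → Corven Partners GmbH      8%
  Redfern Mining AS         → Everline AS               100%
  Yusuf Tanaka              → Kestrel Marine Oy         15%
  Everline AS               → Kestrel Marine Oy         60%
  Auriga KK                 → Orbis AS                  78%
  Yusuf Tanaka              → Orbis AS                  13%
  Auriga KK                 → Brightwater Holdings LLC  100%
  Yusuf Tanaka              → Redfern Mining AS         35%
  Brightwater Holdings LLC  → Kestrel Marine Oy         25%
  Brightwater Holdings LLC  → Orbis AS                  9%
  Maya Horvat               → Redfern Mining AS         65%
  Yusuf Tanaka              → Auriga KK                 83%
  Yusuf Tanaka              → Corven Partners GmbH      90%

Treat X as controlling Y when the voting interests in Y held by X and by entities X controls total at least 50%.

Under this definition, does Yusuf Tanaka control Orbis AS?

Yes

Yusuf holds 83% of Auriga, so Yusuf controls Auriga.
Auriga holds 100% of Brightwater, so Yusuf controls Brightwater.
Brightwater and Yusuf and Auriga together hold 9% + 13% + 78% = 100% of Orbis, so Yusuf controls Orbis.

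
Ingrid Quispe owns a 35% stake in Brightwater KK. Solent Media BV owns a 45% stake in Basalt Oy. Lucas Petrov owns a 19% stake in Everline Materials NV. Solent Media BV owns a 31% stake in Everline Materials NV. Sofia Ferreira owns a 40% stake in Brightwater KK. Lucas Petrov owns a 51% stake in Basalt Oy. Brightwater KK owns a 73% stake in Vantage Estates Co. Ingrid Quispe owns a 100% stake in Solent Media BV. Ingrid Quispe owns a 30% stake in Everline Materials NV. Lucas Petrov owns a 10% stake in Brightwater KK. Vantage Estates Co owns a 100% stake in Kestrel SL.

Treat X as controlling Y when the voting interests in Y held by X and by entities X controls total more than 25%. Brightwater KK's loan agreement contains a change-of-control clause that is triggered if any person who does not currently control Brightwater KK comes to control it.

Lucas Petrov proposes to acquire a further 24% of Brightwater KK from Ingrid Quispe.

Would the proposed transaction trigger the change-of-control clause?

Yes

The purchase adds only to Lucas's holdings (Ingrid's stake shrinks), so Lucas is the only person who could newly come to control Brightwater.
Lucas holds 51% of Basalt, so Lucas controls Basalt.
In Brightwater, Lucas's side holds only 10%, not > 25%.
So before the transaction, Lucas does not control Brightwater.
After the purchase, Lucas's direct stake in Brightwater rises to 10% + 24% = 34%, and Ingrid's stake falls to 11%.
Lucas holds 34% of Brightwater, so Lucas controls Brightwater.
Lucas did not control Brightwater before and does after, so the clause is triggered.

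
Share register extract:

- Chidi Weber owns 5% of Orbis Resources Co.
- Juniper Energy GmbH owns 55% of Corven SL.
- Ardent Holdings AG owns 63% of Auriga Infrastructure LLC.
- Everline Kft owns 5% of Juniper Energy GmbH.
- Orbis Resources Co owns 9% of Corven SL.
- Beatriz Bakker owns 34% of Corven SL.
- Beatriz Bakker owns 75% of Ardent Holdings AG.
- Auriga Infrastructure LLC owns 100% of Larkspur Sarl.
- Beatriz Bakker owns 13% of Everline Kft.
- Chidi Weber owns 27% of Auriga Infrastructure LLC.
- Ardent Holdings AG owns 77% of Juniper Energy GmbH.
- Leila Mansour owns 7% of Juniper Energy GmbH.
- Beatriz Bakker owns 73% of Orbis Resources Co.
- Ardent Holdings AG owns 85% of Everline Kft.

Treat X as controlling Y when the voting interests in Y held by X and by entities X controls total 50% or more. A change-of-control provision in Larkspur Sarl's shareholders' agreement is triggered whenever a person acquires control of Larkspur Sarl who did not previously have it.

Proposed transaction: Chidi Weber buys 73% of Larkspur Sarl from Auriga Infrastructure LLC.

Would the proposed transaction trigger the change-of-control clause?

The purchase adds only to Chidi's holdings (Auriga's stake shrinks), so Chidi is the only person who could newly come to control Larkspur.
Chidi's largest direct stake is 27% in Auriga, which does not meet the threshold, so Chidi controls no company.
Neither Chidi nor any entity Chidi controls holds any voting interest in Larkspur.
So before the transaction, Chidi does not control Larkspur.
After the purchase, Chidi holds 73% of Larkspur directly, and Auriga's stake falls to 27%.
Chidi holds 73% of Larkspur, so Chidi controls Larkspur.
Chidi did not control Larkspur before and does after, so the clause is triggered.

Yes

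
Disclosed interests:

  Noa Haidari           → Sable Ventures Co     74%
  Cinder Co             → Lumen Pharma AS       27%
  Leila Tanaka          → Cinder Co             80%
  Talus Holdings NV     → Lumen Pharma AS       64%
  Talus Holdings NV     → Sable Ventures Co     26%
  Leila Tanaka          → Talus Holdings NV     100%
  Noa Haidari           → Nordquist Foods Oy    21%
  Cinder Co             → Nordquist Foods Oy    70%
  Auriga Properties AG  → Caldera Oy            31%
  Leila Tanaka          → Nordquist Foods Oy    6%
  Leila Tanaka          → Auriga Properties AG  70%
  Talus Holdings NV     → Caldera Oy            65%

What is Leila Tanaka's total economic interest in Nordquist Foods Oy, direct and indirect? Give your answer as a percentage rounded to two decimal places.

62.00%

Leila reaches Nordquist along 2 paths.
Direct stake: 6% = 6%.
Via Cinder: 80% × 70% = 56%.
Total: 6% + 56% = 62%.
Rounded: 62.00%.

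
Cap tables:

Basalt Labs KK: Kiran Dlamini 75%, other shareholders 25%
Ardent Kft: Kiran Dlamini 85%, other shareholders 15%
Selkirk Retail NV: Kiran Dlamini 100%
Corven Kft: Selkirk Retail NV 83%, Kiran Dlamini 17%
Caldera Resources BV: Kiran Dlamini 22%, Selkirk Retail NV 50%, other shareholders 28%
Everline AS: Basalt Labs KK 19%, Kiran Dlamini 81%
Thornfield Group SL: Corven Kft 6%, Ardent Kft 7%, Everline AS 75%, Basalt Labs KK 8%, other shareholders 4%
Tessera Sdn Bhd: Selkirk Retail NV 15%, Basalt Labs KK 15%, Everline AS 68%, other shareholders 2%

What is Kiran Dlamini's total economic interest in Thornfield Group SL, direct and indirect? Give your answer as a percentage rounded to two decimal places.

Kiran reaches Thornfield along 6 paths.
Via Selkirk → Corven: 100% × 83% × 6% = 4.98%.
Via Corven: 17% × 6% = 1.02%.
Via Ardent: 85% × 7% = 5.95%.
Via Basalt → Everline: 75% × 19% × 75% = 10.6875%.
Via Everline: 81% × 75% = 60.75%.
Via Basalt: 75% × 8% = 6%.
Total: 4.98% + 1.02% + 5.95% + 10.6875% + 60.75% + 6% = 89.3875%.
Rounded: 89.39%.

89.39%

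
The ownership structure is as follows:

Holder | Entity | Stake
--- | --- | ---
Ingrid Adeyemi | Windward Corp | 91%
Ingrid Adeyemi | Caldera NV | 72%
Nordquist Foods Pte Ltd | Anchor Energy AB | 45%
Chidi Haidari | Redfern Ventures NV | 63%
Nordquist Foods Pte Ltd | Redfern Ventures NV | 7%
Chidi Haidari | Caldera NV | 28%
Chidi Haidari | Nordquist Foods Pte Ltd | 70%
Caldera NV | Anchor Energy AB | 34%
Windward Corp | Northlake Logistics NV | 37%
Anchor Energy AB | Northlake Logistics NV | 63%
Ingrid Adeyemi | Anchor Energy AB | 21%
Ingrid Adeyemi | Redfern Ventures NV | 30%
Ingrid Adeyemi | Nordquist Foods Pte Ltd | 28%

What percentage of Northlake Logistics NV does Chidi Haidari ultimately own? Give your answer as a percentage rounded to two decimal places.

25.84%

Chidi reaches Northlake along 2 paths.
Via Caldera → Anchor: 28% × 34% × 63% = 5.9976%.
Via Nordquist → Anchor: 70% × 45% × 63% = 19.845%.
Total: 5.9976% + 19.845% = 25.8426%.
Rounded: 25.84%.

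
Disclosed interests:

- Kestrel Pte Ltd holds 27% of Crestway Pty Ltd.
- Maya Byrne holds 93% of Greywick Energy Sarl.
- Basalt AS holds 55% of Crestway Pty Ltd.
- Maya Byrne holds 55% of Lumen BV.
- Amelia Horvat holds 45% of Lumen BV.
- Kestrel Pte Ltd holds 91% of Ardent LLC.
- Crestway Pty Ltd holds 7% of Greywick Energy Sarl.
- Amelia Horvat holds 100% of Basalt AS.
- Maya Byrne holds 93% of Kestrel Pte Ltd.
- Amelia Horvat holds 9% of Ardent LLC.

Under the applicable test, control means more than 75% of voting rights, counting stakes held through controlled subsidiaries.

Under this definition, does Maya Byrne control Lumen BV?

No

Maya holds 93% of Kestrel, so Maya controls Kestrel.
Kestrel holds 91% of Ardent, so Maya controls Ardent.
Maya holds 93% of Greywick, so Maya controls Greywick.
In Lumen, Maya's side holds only 55%, not > 75%.
So Maya does not control Lumen.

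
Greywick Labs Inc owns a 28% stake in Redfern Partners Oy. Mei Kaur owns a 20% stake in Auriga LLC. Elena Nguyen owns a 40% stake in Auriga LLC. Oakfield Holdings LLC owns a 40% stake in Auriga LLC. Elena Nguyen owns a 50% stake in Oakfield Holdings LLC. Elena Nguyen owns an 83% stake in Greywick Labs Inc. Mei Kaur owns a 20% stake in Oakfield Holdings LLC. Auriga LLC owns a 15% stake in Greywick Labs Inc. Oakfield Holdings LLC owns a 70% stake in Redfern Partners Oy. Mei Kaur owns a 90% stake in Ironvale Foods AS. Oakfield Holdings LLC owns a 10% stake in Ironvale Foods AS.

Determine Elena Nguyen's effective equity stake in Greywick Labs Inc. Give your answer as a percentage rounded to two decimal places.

92.00%

Elena reaches Greywick along 3 paths.
Direct stake: 83% = 83%.
Via Oakfield → Auriga: 50% × 40% × 15% = 3%.
Via Auriga: 40% × 15% = 6%.
Total: 83% + 3% + 6% = 92%.
Rounded: 92.00%.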